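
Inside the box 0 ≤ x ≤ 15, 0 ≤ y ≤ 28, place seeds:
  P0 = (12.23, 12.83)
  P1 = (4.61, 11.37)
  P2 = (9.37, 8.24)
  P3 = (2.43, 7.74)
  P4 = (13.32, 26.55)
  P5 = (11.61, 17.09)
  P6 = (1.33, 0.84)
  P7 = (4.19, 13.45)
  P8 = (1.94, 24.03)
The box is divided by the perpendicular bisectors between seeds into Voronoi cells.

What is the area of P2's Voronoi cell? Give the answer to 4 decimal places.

Area of P2's cell: 83.1569

1. box [0,15]×[0,28]: [(0, 0) (15, 0) (15, 28) (0, 28)]
2. ⊥bis P2·P0 via (10.8,10.535): [(0, 17.2644) (0, 0) (15, 0) (15, 7.918)]  |A|=188.8681
3. ⊥bis P2·P1 via (6.99,9.805): [(8.4378, 12.0068) (0.5426, 0) (15, 0) (15, 7.918)]  |A|=112.7735
4. ⊥bis P2·P3 via (5.9,7.99): [(8.4378, 12.0068) (5.8898, 8.1318) (6.4756, 0) (15, 0) (15, 7.918)]  |A|=88.6502
5. ⊥bis P2·P4 via (11.345,17.395): [(8.4378, 12.0068) (5.8898, 8.1318) (6.4756, 0) (15, 0) (15, 7.918)]  |A|=88.6502
6. ⊥bis P2·P5 via (10.49,12.665): [(8.4378, 12.0068) (5.8898, 8.1318) (6.4756, 0) (15, 0) (15, 7.918)]  |A|=88.6502
7. ⊥bis P2·P6 via (5.35,4.54): [(8.4378, 12.0068) (5.8898, 8.1318) (6.2164, 3.5987) (9.5286, 0) (15, 0) (15, 7.918)]  |A|=83.1569
8. ⊥bis P2·P7 via (6.78,10.845): [(8.4378, 12.0068) (5.8898, 8.1318) (6.2164, 3.5987) (9.5286, 0) (15, 0) (15, 7.918)]  |A|=83.1569
9. ⊥bis P2·P8 via (5.655,16.135): [(8.4378, 12.0068) (5.8898, 8.1318) (6.2164, 3.5987) (9.5286, 0) (15, 0) (15, 7.918)]  |A|=83.1569
10. canonical 6-gon: [(8.4378, 12.0068) (5.8898, 8.1318) (6.2164, 3.5987) (9.5286, 0) (15, 0) (15, 7.918)]
11. shoelace: 83.1569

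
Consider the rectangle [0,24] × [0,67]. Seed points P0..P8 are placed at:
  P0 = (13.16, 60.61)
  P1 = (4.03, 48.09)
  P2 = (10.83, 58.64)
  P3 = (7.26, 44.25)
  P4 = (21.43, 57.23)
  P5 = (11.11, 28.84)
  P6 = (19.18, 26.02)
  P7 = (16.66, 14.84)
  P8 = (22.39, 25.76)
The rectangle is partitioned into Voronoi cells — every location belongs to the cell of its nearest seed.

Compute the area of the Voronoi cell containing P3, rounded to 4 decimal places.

Area of P3's cell: 216.8230

1. box [0,24]×[0,67]: [(0, 0) (24, 0) (24, 67) (0, 67)]
2. ⊥bis P3·P0 via (10.21,52.43): [(0, 56.1121) (0, 0) (24, 0) (24, 47.4568)]  |A|=1242.8271
3. ⊥bis P3·P1 via (5.645,46.17): [(12.2238, 51.7037) (0, 41.4217) (0, 0) (24, 0) (24, 47.4568)]  |A|=1153.041
4. ⊥bis P3·P2 via (9.045,51.445): [(21.53, 48.3476) (11.2622, 50.8949) (0, 41.4217) (0, 0) (24, 0) (24, 47.4568)]  |A|=1147.6639
5. ⊥bis P3·P4 via (14.345,50.74): [(15.0679, 49.9508) (11.2622, 50.8949) (0, 41.4217) (0, 0) (24, 0) (24, 40.1998)]  |A|=1114.3557
6. ⊥bis P3·P5 via (9.185,36.545): [(23.9653, 40.2377) (15.0679, 49.9508) (11.2622, 50.8949) (0, 41.4217) (0, 34.2502)]  |A|=220.3975
7. ⊥bis P3·P6 via (13.22,35.135): [(19.2049, 39.0484) (22.8635, 41.4406) (15.0679, 49.9508) (11.2622, 50.8949) (0, 41.4217) (0, 34.2502)]  |A|=216.8792
8. ⊥bis P3·P7 via (11.96,29.545): [(19.2049, 39.0484) (22.8635, 41.4406) (15.0679, 49.9508) (11.2622, 50.8949) (0, 41.4217) (0, 34.2502)]  |A|=216.8792
9. ⊥bis P3·P8 via (14.825,35.005): [(19.2049, 39.0484) (21.9987, 40.8751) (22.789, 41.5218) (15.0679, 49.9508) (11.2622, 50.8949) (0, 41.4217) (0, 34.2502)]  |A|=216.823
10. canonical 7-gon: [(19.2049, 39.0484) (21.9987, 40.8751) (22.789, 41.5218) (15.0679, 49.9508) (11.2622, 50.8949) (0, 41.4217) (0, 34.2502)]
11. shoelace: 216.823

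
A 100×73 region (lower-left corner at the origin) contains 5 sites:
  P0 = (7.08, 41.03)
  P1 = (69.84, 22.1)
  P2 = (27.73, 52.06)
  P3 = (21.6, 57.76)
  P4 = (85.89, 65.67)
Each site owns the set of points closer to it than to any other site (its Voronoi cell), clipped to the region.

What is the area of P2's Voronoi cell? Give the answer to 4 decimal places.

1. box [0,100]×[0,73]: [(0, 0) (100, 0) (100, 73) (0, 73)]
2. ⊥bis P2·P0 via (17.405,46.545): [(42.2666, 0) (100, 0) (100, 73) (3.2743, 73)]  |A|=5637.7578
3. ⊥bis P2·P1 via (48.785,37.08): [(33.749, 15.9463) (74.341, 73) (3.2743, 73)]  |A|=2027.3088
4. ⊥bis P2·P3 via (24.665,54.91): [(17.2159, 46.899) (33.749, 15.9463) (74.341, 73) (41.486, 73)]  |A|=1528.6262
5. ⊥bis P2·P4 via (56.81,58.865): [(17.2159, 46.899) (33.749, 15.9463) (58.6599, 50.9596) (53.5023, 73) (41.486, 73)]  |A|=1298.9795
6. canonical 5-gon: [(17.2159, 46.899) (33.749, 15.9463) (58.6599, 50.9596) (53.5023, 73) (41.486, 73)]
7. shoelace: 1298.9795

Area of P2's cell: 1298.9795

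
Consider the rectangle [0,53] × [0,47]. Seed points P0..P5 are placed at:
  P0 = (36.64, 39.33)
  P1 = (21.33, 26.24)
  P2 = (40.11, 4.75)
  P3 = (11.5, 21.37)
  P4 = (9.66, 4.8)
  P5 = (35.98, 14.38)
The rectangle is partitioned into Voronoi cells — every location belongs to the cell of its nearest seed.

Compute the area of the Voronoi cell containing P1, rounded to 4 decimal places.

Area of P1's cell: 451.8750

1. box [0,53]×[0,47]: [(0, 0) (53, 0) (53, 47) (0, 47)]
2. ⊥bis P1·P0 via (28.985,32.785): [(0, 0) (53, 0) (53, 4.6972) (16.8312, 47) (0, 47)]  |A|=1725.9792
3. ⊥bis P1·P2 via (30.72,15.495): [(0, 0) (12.989, 0) (38.188, 22.0212) (16.8312, 47) (0, 47)]  |A|=1250.6465
4. ⊥bis P1·P3 via (16.415,23.805): [(23.6101, 9.2817) (38.188, 22.0212) (16.8312, 47) (4.9237, 47)]  |A|=542.6713
5. ⊥bis P1·P4 via (15.495,15.52): [(22.3748, 11.7753) (24.8942, 10.4039) (38.188, 22.0212) (16.8312, 47) (4.9237, 47)]  |A|=540.3772
6. ⊥bis P1·P5 via (28.655,20.31): [(22.1359, 12.2574) (34.003, 26.916) (16.8312, 47) (4.9237, 47)]  |A|=451.875
7. canonical 4-gon: [(22.1359, 12.2574) (34.003, 26.916) (16.8312, 47) (4.9237, 47)]
8. shoelace: 451.875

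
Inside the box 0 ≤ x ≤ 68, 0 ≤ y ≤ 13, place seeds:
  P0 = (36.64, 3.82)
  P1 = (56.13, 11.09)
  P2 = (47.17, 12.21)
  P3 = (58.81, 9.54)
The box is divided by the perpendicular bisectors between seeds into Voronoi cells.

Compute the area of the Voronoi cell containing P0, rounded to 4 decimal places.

1. box [0,68]×[0,13]: [(0, 0) (68, 0) (68, 13) (0, 13)]
2. ⊥bis P0·P1 via (46.385,7.455): [(0, 0) (49.1658, 0) (44.3166, 13) (0, 13)]  |A|=607.6359
3. ⊥bis P0·P2 via (41.905,8.015): [(0, 0) (48.2911, 0) (37.9331, 13) (0, 13)]  |A|=560.4574
4. ⊥bis P0·P3 via (47.725,6.68): [(0, 0) (48.2911, 0) (37.9331, 13) (0, 13)]  |A|=560.4574
5. canonical 4-gon: [(0, 0) (48.2911, 0) (37.9331, 13) (0, 13)]
6. shoelace: 560.4574

Area of P0's cell: 560.4574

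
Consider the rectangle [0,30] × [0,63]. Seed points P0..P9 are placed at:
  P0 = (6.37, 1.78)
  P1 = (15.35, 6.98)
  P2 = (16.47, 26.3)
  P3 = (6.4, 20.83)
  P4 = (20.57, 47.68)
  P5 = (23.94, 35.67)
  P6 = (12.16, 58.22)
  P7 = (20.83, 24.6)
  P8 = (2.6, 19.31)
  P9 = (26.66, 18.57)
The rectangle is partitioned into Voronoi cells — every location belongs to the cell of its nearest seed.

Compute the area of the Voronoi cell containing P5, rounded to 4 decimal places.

Area of P5's cell: 175.7446

1. box [0,30]×[0,63]: [(0, 0) (30, 0) (30, 63) (0, 63)]
2. ⊥bis P5·P0 via (15.155,18.725): [(0, 26.582) (30, 11.0287) (30, 63) (0, 63)]  |A|=1325.8392
3. ⊥bis P5·P1 via (19.645,21.325): [(0, 27.2069) (30, 18.2246) (30, 63) (0, 63)]  |A|=1208.5276
4. ⊥bis P5·P2 via (20.205,30.985): [(0, 47.0929) (30, 23.1762) (30, 63) (0, 63)]  |A|=835.9633
5. ⊥bis P5·P3 via (15.17,28.25): [(0, 47.0929) (30, 23.1762) (30, 63) (0, 63)]  |A|=835.9633
6. ⊥bis P5·P4 via (22.255,41.675): [(10.8206, 38.4665) (30, 23.1762) (30, 43.8482)]  |A|=198.2392
7. ⊥bis P5·P6 via (18.05,46.945): [(10.8206, 38.4665) (30, 23.1762) (30, 43.8482)]  |A|=198.2392
8. ⊥bis P5·P7 via (22.385,30.135): [(10.8206, 38.4665) (20.6651, 30.6182) (30, 27.9956) (30, 43.8482)]  |A|=175.7446
9. ⊥bis P5·P8 via (13.27,27.49): [(10.8206, 38.4665) (20.6651, 30.6182) (30, 27.9956) (30, 43.8482)]  |A|=175.7446
10. ⊥bis P5·P9 via (25.3,27.12): [(10.8206, 38.4665) (20.6651, 30.6182) (30, 27.9956) (30, 43.8482)]  |A|=175.7446
11. canonical 4-gon: [(10.8206, 38.4665) (20.6651, 30.6182) (30, 27.9956) (30, 43.8482)]
12. shoelace: 175.7446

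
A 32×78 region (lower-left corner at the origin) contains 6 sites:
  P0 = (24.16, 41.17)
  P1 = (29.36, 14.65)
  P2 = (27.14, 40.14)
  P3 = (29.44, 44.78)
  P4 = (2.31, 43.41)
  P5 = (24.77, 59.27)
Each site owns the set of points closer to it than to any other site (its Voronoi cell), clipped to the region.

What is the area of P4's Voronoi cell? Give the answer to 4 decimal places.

1. box [0,32]×[0,78]: [(0, 0) (32, 0) (32, 78) (0, 78)]
2. ⊥bis P4·P0 via (13.235,42.29): [(0, 0) (8.8995, 0) (16.8959, 78) (0, 78)]  |A|=1006.022
3. ⊥bis P4·P1 via (15.835,29.03): [(0, 14.1365) (11.4531, 24.9086) (16.8959, 78) (0, 78)]  |A|=814.2306
4. ⊥bis P4·P2 via (14.725,41.775): [(0, 14.1365) (11.4531, 24.9086) (16.8959, 78) (0, 78)]  |A|=814.2306
5. ⊥bis P4·P3 via (15.875,44.095): [(0, 14.1365) (11.4531, 24.9086) (15.0648, 60.1389) (14.1629, 78) (0, 78)]  |A|=789.8234
6. ⊥bis P4·P5 via (13.54,51.34): [(0, 70.5146) (0, 14.1365) (11.4531, 24.9086) (14.0838, 50.5699)]  |A|=529.7905
7. canonical 4-gon: [(0, 70.5146) (0, 14.1365) (11.4531, 24.9086) (14.0838, 50.5699)]
8. shoelace: 529.7905

Area of P4's cell: 529.7905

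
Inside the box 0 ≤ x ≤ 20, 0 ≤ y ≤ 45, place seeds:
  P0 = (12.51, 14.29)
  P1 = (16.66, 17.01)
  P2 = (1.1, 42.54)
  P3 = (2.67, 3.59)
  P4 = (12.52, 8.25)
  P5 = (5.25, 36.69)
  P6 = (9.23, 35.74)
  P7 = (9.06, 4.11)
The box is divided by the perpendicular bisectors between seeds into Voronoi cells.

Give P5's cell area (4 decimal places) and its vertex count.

1. box [0,20]×[0,45]: [(0, 0) (20, 0) (20, 45) (0, 45)]
2. ⊥bis P5·P0 via (8.88,25.49): [(0, 22.6119) (20, 29.0941) (20, 45) (0, 45)]  |A|=382.94
3. ⊥bis P5·P1 via (10.955,26.85): [(0, 22.6119) (8.2661, 25.291) (20, 32.0941) (20, 45) (0, 45)]  |A|=365.3391
4. ⊥bis P5·P2 via (3.175,39.615): [(0, 37.3626) (0, 22.6119) (8.2661, 25.291) (20, 32.0941) (20, 45) (10.7659, 45)]  |A|=324.2276
5. ⊥bis P5·P3 via (3.96,20.14): [(0, 37.3626) (0, 22.6119) (8.2661, 25.291) (20, 32.0941) (20, 45) (10.7659, 45)]  |A|=324.2276
6. ⊥bis P5·P4 via (8.885,22.47): [(0, 37.3626) (0, 22.6119) (8.2661, 25.291) (20, 32.0941) (20, 45) (10.7659, 45)]  |A|=324.2276
7. ⊥bis P5·P6 via (7.24,36.215): [(9.0456, 43.7796) (0, 37.3626) (0, 22.6119) (4.3278, 24.0146)]  |A|=106.176
8. ⊥bis P5·P7 via (7.155,20.4): [(9.0456, 43.7796) (0, 37.3626) (0, 22.6119) (4.3278, 24.0146)]  |A|=106.176
9. canonical 4-gon: [(9.0456, 43.7796) (0, 37.3626) (0, 22.6119) (4.3278, 24.0146)]
10. shoelace: 106.176

Area of P5's cell: 106.1760 (4 vertices)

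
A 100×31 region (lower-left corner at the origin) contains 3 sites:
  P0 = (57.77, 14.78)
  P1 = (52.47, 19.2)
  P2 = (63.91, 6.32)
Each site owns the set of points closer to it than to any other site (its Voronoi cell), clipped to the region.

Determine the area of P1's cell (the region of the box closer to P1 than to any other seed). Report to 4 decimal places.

1. box [0,100]×[0,31]: [(0, 0) (100, 0) (100, 31) (0, 31)]
2. ⊥bis P1·P0 via (55.12,16.99): [(0, 0) (40.951, 0) (66.8038, 31) (0, 31)]  |A|=1670.1993
3. ⊥bis P1·P2 via (58.19,12.76): [(0, 0) (40.951, 0) (66.8038, 31) (0, 31)]  |A|=1670.1993
4. canonical 4-gon: [(0, 0) (40.951, 0) (66.8038, 31) (0, 31)]
5. shoelace: 1670.1993

Area of P1's cell: 1670.1993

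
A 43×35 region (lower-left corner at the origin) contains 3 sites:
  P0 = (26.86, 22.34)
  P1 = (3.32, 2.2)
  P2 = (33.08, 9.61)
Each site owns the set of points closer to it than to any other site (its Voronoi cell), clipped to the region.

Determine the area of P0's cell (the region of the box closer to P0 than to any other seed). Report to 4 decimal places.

1. box [0,43]×[0,35]: [(0, 0) (43, 0) (43, 35) (0, 35)]
2. ⊥bis P0·P1 via (15.09,12.27): [(0, 29.9075) (25.5878, 0) (43, 0) (43, 35) (0, 35)]  |A|=1122.3671
3. ⊥bis P0·P2 via (29.97,15.975): [(0, 29.9075) (17.2412, 9.7556) (43, 22.3416) (43, 35) (0, 35)]  |A|=749.6879
4. canonical 5-gon: [(0, 29.9075) (17.2412, 9.7556) (43, 22.3416) (43, 35) (0, 35)]
5. shoelace: 749.6879

Area of P0's cell: 749.6879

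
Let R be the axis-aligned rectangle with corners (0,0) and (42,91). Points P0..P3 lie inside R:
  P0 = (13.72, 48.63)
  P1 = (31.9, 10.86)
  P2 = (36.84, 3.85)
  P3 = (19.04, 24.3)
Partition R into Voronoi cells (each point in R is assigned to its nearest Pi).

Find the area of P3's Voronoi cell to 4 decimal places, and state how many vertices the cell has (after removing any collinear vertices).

Area of P3's cell: 991.1392 (5 vertices)

1. box [0,42]×[0,91]: [(0, 0) (42, 0) (42, 91) (0, 91)]
2. ⊥bis P3·P0 via (16.38,36.465): [(0, 32.8833) (0, 0) (42, 0) (42, 42.0671)]  |A|=1573.9588
3. ⊥bis P3·P1 via (25.47,17.58): [(0, 32.8833) (0, 0) (7.0971, 0) (42, 33.3967) (42, 42.0671)]  |A|=991.1392
4. ⊥bis P3·P2 via (27.94,14.075): [(0, 32.8833) (0, 0) (7.0971, 0) (42, 33.3967) (42, 42.0671)]  |A|=991.1392
5. canonical 5-gon: [(0, 32.8833) (0, 0) (7.0971, 0) (42, 33.3967) (42, 42.0671)]
6. shoelace: 991.1392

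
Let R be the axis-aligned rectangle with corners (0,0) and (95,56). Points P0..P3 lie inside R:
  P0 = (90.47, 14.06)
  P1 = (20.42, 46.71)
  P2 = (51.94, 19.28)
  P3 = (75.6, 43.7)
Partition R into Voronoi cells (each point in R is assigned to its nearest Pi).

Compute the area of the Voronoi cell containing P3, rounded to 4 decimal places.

1. box [0,95]×[0,56]: [(0, 0) (95, 0) (95, 56) (0, 56)]
2. ⊥bis P3·P0 via (83.035,28.88): [(0, 0) (25.4692, 0) (95, 34.8827) (95, 56) (0, 56)]  |A|=4107.2898
3. ⊥bis P3·P1 via (48.01,45.205): [(46.109, 10.3547) (95, 34.8827) (95, 56) (48.5989, 56)]  |A|=1575.2212
4. ⊥bis P3·P2 via (63.77,31.49): [(48.0905, 46.6815) (72.1171, 23.4026) (95, 34.8827) (95, 56) (48.5989, 56)]  |A|=1115.7522
5. canonical 5-gon: [(48.0905, 46.6815) (72.1171, 23.4026) (95, 34.8827) (95, 56) (48.5989, 56)]
6. shoelace: 1115.7522

Area of P3's cell: 1115.7522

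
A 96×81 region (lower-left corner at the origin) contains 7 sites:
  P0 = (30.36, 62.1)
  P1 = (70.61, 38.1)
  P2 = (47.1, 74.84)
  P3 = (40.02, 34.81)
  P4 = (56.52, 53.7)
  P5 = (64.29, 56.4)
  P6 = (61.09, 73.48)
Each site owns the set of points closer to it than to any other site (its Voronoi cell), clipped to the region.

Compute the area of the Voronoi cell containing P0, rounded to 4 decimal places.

Area of P0's cell: 1482.0012

1. box [0,96]×[0,81]: [(0, 0) (96, 0) (96, 81) (0, 81)]
2. ⊥bis P0·P1 via (50.485,50.1): [(0, 0) (20.6117, 0) (68.9098, 81) (0, 81)]  |A|=3625.6229
3. ⊥bis P0·P2 via (38.73,68.47): [(0, 0) (20.6117, 0) (51.4627, 51.7396) (29.194, 81) (0, 81)]  |A|=3044.5732
4. ⊥bis P0·P3 via (35.19,48.455): [(0, 35.9986) (49.9785, 53.6898) (29.194, 81) (0, 81)]  |A|=1523.1994
5. ⊥bis P0·P4 via (43.44,57.9): [(0, 35.9986) (41.0762, 50.5386) (44.4294, 60.9812) (29.194, 81) (0, 81)]  |A|=1482.0012
6. ⊥bis P0·P5 via (47.325,59.25): [(0, 35.9986) (41.0762, 50.5386) (44.4294, 60.9812) (29.194, 81) (0, 81)]  |A|=1482.0012
7. ⊥bis P0·P6 via (45.725,67.79): [(0, 35.9986) (41.0762, 50.5386) (44.4294, 60.9812) (29.194, 81) (0, 81)]  |A|=1482.0012
8. canonical 5-gon: [(0, 35.9986) (41.0762, 50.5386) (44.4294, 60.9812) (29.194, 81) (0, 81)]
9. shoelace: 1482.0012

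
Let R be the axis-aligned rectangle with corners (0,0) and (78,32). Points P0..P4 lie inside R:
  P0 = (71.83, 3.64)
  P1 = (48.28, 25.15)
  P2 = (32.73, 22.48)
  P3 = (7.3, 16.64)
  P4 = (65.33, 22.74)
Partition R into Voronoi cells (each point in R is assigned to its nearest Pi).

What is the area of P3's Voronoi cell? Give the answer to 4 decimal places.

Area of P3's cell: 666.6417

1. box [0,78]×[0,32]: [(0, 0) (78, 0) (78, 32) (0, 32)]
2. ⊥bis P3·P0 via (39.565,10.14): [(0, 0) (37.5222, 0) (43.9688, 32) (0, 32)]  |A|=1303.8572
3. ⊥bis P3·P1 via (27.79,20.895): [(0, 0) (32.1291, 0) (25.4839, 32) (0, 32)]  |A|=921.8082
4. ⊥bis P3·P2 via (20.015,19.56): [(0, 0) (24.507, 0) (17.1582, 32) (0, 32)]  |A|=666.6417
5. ⊥bis P3·P4 via (36.315,19.69): [(0, 0) (24.507, 0) (17.1582, 32) (0, 32)]  |A|=666.6417
6. canonical 4-gon: [(0, 0) (24.507, 0) (17.1582, 32) (0, 32)]
7. shoelace: 666.6417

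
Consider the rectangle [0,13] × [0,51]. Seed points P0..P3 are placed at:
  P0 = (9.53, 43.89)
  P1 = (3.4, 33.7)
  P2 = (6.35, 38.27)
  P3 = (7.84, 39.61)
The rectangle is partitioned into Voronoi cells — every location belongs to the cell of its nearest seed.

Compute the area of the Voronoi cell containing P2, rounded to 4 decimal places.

Area of P2's cell: 59.2069

1. box [0,13]×[0,51]: [(0, 0) (13, 0) (13, 51) (0, 51)]
2. ⊥bis P2·P0 via (7.94,41.08): [(0, 45.5727) (0, 0) (13, 0) (13, 38.2169)]  |A|=544.6325
3. ⊥bis P2·P1 via (4.875,35.985): [(0, 45.5727) (0, 39.1319) (13, 30.7402) (13, 38.2169)]  |A|=90.4639
4. ⊥bis P2·P3 via (7.095,38.94): [(2.3008, 44.2709) (0, 45.5727) (0, 39.1319) (13, 30.7402) (13, 32.374)]  |A|=59.2069
5. canonical 5-gon: [(2.3008, 44.2709) (0, 45.5727) (0, 39.1319) (13, 30.7402) (13, 32.374)]
6. shoelace: 59.2069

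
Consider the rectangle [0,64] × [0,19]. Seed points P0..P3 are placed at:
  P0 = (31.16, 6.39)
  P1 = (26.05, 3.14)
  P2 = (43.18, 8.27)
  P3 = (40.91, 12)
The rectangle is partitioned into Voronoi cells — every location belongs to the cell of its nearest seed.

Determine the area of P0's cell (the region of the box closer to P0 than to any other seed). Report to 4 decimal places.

Area of P0's cell: 184.2477

1. box [0,64]×[0,19]: [(0, 0) (64, 0) (64, 19) (0, 19)]
2. ⊥bis P0·P1 via (28.605,4.765): [(31.6356, 0) (64, 0) (64, 19) (19.5514, 19)]  |A|=729.7234
3. ⊥bis P0·P2 via (37.17,7.33): [(31.6356, 0) (38.3165, 0) (35.3447, 19) (19.5514, 19)]  |A|=213.5048
4. ⊥bis P0·P3 via (36.035,9.195): [(31.6356, 0) (38.3165, 0) (37.1931, 7.1822) (30.3934, 19) (19.5514, 19)]  |A|=184.2477
5. canonical 5-gon: [(31.6356, 0) (38.3165, 0) (37.1931, 7.1822) (30.3934, 19) (19.5514, 19)]
6. shoelace: 184.2477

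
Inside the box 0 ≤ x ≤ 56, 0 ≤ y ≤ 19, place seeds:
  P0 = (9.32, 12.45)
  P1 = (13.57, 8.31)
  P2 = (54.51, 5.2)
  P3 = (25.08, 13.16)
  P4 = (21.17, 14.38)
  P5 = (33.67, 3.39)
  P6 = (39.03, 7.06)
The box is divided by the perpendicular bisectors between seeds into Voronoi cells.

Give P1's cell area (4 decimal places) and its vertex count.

1. box [0,56]×[0,19]: [(0, 0) (56, 0) (56, 19) (0, 19)]
2. ⊥bis P1·P0 via (11.445,10.38): [(1.3337, 0) (56, 0) (56, 19) (19.8419, 19)]  |A|=862.8322
3. ⊥bis P1·P2 via (34.04,6.755): [(1.3337, 0) (33.5269, 0) (34.9702, 19) (19.8419, 19)]  |A|=449.5542
4. ⊥bis P1·P3 via (19.325,10.735): [(17.05, 16.134) (1.3337, 0) (23.8484, 0)]  |A|=181.6262
5. ⊥bis P1·P4 via (17.37,11.345): [(20.9642, 6.8448) (15.1242, 14.1569) (1.3337, 0) (23.8484, 0)]  |A|=168.8122
6. ⊥bis P1·P5 via (23.62,5.85): [(22.7982, 2.4925) (20.9642, 6.8448) (15.1242, 14.1569) (1.3337, 0) (22.1881, 0)]  |A|=166.7429
7. ⊥bis P1·P6 via (26.3,7.685): [(22.7982, 2.4925) (20.9642, 6.8448) (15.1242, 14.1569) (1.3337, 0) (22.1881, 0)]  |A|=166.7429
8. canonical 5-gon: [(22.7982, 2.4925) (20.9642, 6.8448) (15.1242, 14.1569) (1.3337, 0) (22.1881, 0)]
9. shoelace: 166.7429

Area of P1's cell: 166.7429 (5 vertices)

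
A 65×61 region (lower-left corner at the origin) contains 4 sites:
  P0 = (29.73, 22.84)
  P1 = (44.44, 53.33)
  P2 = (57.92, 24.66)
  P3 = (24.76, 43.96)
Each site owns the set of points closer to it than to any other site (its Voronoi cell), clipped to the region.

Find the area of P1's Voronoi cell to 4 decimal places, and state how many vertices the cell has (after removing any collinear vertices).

Area of P1's cell: 663.6295 (5 vertices)

1. box [0,65]×[0,61]: [(0, 0) (65, 0) (65, 61) (0, 61)]
2. ⊥bis P1·P0 via (37.085,38.085): [(0, 55.9768) (65, 24.6173) (65, 61) (0, 61)]  |A|=1345.6919
3. ⊥bis P1·P2 via (51.18,38.995): [(0, 55.9768) (43.0864, 35.1896) (65, 45.4929) (65, 61) (0, 61)]  |A|=1116.9631
4. ⊥bis P1·P3 via (34.6,48.645): [(40.3861, 36.4924) (43.0864, 35.1896) (65, 45.4929) (65, 61) (28.7176, 61)]  |A|=663.6295
5. canonical 5-gon: [(40.3861, 36.4924) (43.0864, 35.1896) (65, 45.4929) (65, 61) (28.7176, 61)]
6. shoelace: 663.6295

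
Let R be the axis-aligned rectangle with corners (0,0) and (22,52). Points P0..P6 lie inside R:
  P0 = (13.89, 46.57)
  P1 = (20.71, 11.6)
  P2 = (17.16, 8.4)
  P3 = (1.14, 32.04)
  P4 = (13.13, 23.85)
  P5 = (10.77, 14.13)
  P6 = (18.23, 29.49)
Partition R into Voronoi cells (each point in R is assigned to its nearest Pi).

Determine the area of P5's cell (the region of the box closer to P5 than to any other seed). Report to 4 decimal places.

1. box [0,22]×[0,52]: [(0, 0) (22, 0) (22, 52) (0, 52)]
2. ⊥bis P5·P0 via (12.33,30.35): [(0, 31.5359) (0, 0) (22, 0) (22, 29.42)]  |A|=670.5142
3. ⊥bis P5·P1 via (15.74,12.865): [(20.0026, 29.6121) (0, 31.5359) (0, 0) (12.4655, 0)]  |A|=499.9642
4. ⊥bis P5·P2 via (13.965,11.265): [(15.8749, 13.3948) (20.0026, 29.6121) (0, 31.5359) (0, 0) (3.8635, 0)]  |A|=442.3531
5. ⊥bis P5·P3 via (5.955,23.085): [(15.8749, 13.3948) (20.0026, 29.6121) (18.3837, 29.7678) (0, 19.8831) (0, 0) (3.8635, 0)]  |A|=335.2422
6. ⊥bis P5·P4 via (11.95,18.99): [(15.8749, 13.3948) (16.9877, 17.7669) (2.5732, 21.2667) (0, 19.8831) (0, 0) (3.8635, 0)]  |A|=236.4835
7. ⊥bis P5·P6 via (14.5,21.81): [(15.8749, 13.3948) (16.9877, 17.7669) (2.5732, 21.2667) (0, 19.8831) (0, 0) (3.8635, 0)]  |A|=236.4835
8. canonical 6-gon: [(15.8749, 13.3948) (16.9877, 17.7669) (2.5732, 21.2667) (0, 19.8831) (0, 0) (3.8635, 0)]
9. shoelace: 236.4835

Area of P5's cell: 236.4835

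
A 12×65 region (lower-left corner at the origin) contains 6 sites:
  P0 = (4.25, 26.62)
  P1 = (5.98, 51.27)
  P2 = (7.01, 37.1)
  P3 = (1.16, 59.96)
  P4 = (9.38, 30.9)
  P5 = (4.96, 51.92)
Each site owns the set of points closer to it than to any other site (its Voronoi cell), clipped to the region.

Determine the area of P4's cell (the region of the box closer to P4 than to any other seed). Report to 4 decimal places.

Area of P4's cell: 52.7082

1. box [0,12]×[0,65]: [(0, 0) (12, 0) (12, 65) (0, 65)]
2. ⊥bis P4·P0 via (6.815,28.76): [(0, 36.9284) (12, 22.5453) (12, 65) (0, 65)]  |A|=423.1577
3. ⊥bis P4·P1 via (7.68,41.085): [(0, 39.8031) (0, 36.9284) (12, 22.5453) (12, 41.8061)]  |A|=132.8128
4. ⊥bis P4·P2 via (8.195,34): [(3.834, 32.333) (12, 22.5453) (12, 35.4545)]  |A|=52.7082
5. ⊥bis P4·P3 via (5.27,45.43): [(3.834, 32.333) (12, 22.5453) (12, 35.4545)]  |A|=52.7082
6. ⊥bis P4·P5 via (7.17,41.41): [(3.834, 32.333) (12, 22.5453) (12, 35.4545)]  |A|=52.7082
7. canonical 3-gon: [(3.834, 32.333) (12, 22.5453) (12, 35.4545)]
8. shoelace: 52.7082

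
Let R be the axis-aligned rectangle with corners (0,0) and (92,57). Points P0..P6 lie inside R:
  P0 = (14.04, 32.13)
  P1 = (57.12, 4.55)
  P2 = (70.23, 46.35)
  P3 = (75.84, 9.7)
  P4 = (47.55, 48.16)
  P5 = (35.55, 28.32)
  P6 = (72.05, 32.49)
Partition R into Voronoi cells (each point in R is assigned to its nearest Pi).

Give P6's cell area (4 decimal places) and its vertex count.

1. box [0,92]×[0,57]: [(0, 0) (92, 0) (92, 57) (0, 57)]
2. ⊥bis P6·P0 via (43.045,32.31): [(43.2455, 0) (92, 0) (92, 57) (42.8918, 57)]  |A|=2789.0873
3. ⊥bis P6·P1 via (64.585,18.52): [(43.0592, 30.0225) (92, 3.8705) (92, 57) (42.8918, 57)]  |A|=1962.5075
4. ⊥bis P6·P2 via (71.14,39.42): [(43.0238, 35.728) (43.0592, 30.0225) (92, 3.8705) (92, 42.1592)]  |A|=1076.7684
5. ⊥bis P6·P3 via (73.945,21.095): [(43.0238, 35.728) (43.0592, 30.0225) (63.1315, 19.2967) (92, 24.0976) (92, 42.1592)]  |A|=784.8063
6. ⊥bis P6·P4 via (59.8,40.325): [(58.1284, 37.7114) (50.6249, 25.9797) (63.1315, 19.2967) (92, 24.0976) (92, 42.1592)]  |A|=682.1353
7. ⊥bis P6·P5 via (53.8,30.405): [(58.1284, 37.7114) (53.7478, 30.8623) (54.5449, 23.885) (63.1315, 19.2967) (92, 24.0976) (92, 42.1592)]  |A|=669.2947
8. canonical 6-gon: [(58.1284, 37.7114) (53.7478, 30.8623) (54.5449, 23.885) (63.1315, 19.2967) (92, 24.0976) (92, 42.1592)]
9. shoelace: 669.2947

Area of P6's cell: 669.2947 (6 vertices)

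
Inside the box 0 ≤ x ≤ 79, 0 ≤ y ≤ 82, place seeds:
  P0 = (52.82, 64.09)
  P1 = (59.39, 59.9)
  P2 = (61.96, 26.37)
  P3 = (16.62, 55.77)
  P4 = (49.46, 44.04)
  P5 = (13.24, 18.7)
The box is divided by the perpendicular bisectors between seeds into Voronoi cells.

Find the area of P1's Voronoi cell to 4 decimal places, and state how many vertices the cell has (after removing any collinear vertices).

Area of P1's cell: 731.0254 (5 vertices)

1. box [0,79]×[0,82]: [(0, 0) (79, 0) (79, 82) (0, 82)]
2. ⊥bis P1·P0 via (56.105,61.995): [(16.5679, 0) (79, 0) (79, 82) (68.8631, 82)]  |A|=2975.3294
3. ⊥bis P1·P2 via (60.675,43.135): [(43.224, 41.7974) (79, 44.5396) (79, 82) (68.8631, 82)]  |A|=873.8553
4. ⊥bis P1·P3 via (38.005,57.835): [(43.224, 41.7974) (79, 44.5396) (79, 82) (68.8631, 82)]  |A|=873.8553
5. ⊥bis P1·P4 via (54.425,51.97): [(51.0566, 54.079) (67.6787, 43.6718) (79, 44.5396) (79, 82) (68.8631, 82)]  |A|=731.0254
6. ⊥bis P1·P5 via (36.315,39.3): [(51.0566, 54.079) (67.6787, 43.6718) (79, 44.5396) (79, 82) (68.8631, 82)]  |A|=731.0254
7. canonical 5-gon: [(51.0566, 54.079) (67.6787, 43.6718) (79, 44.5396) (79, 82) (68.8631, 82)]
8. shoelace: 731.0254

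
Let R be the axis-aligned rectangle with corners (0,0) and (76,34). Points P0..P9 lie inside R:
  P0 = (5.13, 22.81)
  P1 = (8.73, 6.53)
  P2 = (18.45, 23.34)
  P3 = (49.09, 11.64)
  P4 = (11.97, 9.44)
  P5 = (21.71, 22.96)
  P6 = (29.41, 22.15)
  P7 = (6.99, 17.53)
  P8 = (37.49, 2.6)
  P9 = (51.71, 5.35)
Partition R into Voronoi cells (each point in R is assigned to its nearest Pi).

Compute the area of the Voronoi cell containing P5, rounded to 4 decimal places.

Area of P5's cell: 118.0074

1. box [0,76]×[0,34]: [(0, 0) (76, 0) (76, 34) (0, 34)]
2. ⊥bis P5·P0 via (13.42,22.885): [(13.627, 0) (76, 0) (76, 34) (13.3194, 34)]  |A|=2125.9098
3. ⊥bis P5·P1 via (15.22,14.745): [(13.4812, 16.1187) (33.8841, 0) (76, 0) (76, 34) (13.3194, 34)]  |A|=1962.6511
4. ⊥bis P5·P2 via (20.08,23.15): [(18.7731, 11.938) (33.8841, 0) (76, 0) (76, 34) (21.3447, 34)]  |A|=1827.1496
5. ⊥bis P5·P3 via (35.4,17.3): [(18.7731, 11.938) (29.6353, 3.3567) (42.3045, 34) (21.3447, 34)]  |A|=451.9927
6. ⊥bis P5·P4 via (16.84,16.2): [(19.0816, 14.5851) (30.7902, 6.1501) (42.3045, 34) (21.3447, 34)]  |A|=415.068
7. ⊥bis P5·P6 via (25.56,22.555): [(19.0816, 14.5851) (24.3243, 10.8082) (26.764, 34) (21.3447, 34)]  |A|=118.0074
8. ⊥bis P5·P7 via (14.35,20.245): [(19.0816, 14.5851) (24.3243, 10.8082) (26.764, 34) (21.3447, 34)]  |A|=118.0074
9. ⊥bis P5·P8 via (29.6,12.78): [(19.0816, 14.5851) (24.3243, 10.8082) (26.764, 34) (21.3447, 34)]  |A|=118.0074
10. ⊥bis P5·P9 via (36.71,14.155): [(19.0816, 14.5851) (24.3243, 10.8082) (26.764, 34) (21.3447, 34)]  |A|=118.0074
11. canonical 4-gon: [(19.0816, 14.5851) (24.3243, 10.8082) (26.764, 34) (21.3447, 34)]
12. shoelace: 118.0074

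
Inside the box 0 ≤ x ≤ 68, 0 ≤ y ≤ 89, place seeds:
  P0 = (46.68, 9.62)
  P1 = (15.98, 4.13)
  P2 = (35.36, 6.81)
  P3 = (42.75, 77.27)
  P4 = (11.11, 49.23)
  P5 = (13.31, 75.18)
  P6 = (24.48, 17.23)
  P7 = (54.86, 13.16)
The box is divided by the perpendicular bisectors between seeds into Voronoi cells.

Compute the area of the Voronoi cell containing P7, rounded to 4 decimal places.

1. box [0,68]×[0,89]: [(0, 0) (68, 0) (68, 89) (0, 89)]
2. ⊥bis P7·P0 via (50.77,11.39): [(55.6992, 0) (68, 0) (68, 89) (17.1833, 89)]  |A|=2808.7312
3. ⊥bis P7·P1 via (35.42,8.645): [(55.6992, 0) (68, 0) (68, 89) (17.1833, 89)]  |A|=2808.7312
4. ⊥bis P7·P2 via (45.11,9.985): [(26.0557, 68.4981) (55.6992, 0) (68, 0) (68, 89) (19.3795, 89)]  |A|=2786.2181
5. ⊥bis P7·P3 via (48.805,45.215): [(37.0895, 43.002) (55.6992, 0) (68, 0) (68, 48.8408)]  |A|=1019.3274
6. ⊥bis P7·P4 via (32.985,31.195): [(43.7579, 44.2616) (39.0274, 38.524) (55.6992, 0) (68, 0) (68, 48.8408)]  |A|=1003.1763
7. ⊥bis P7·P5 via (34.085,44.17): [(43.7579, 44.2616) (39.0274, 38.524) (55.6992, 0) (68, 0) (68, 48.8408)]  |A|=1003.1763
8. ⊥bis P7·P6 via (39.67,15.195): [(43.7579, 44.2616) (43.5264, 43.9809) (41.9047, 31.8754) (55.6992, 0) (68, 0) (68, 48.8408)]  |A|=980.3698
9. canonical 6-gon: [(43.7579, 44.2616) (43.5264, 43.9809) (41.9047, 31.8754) (55.6992, 0) (68, 0) (68, 48.8408)]
10. shoelace: 980.3698

Area of P7's cell: 980.3698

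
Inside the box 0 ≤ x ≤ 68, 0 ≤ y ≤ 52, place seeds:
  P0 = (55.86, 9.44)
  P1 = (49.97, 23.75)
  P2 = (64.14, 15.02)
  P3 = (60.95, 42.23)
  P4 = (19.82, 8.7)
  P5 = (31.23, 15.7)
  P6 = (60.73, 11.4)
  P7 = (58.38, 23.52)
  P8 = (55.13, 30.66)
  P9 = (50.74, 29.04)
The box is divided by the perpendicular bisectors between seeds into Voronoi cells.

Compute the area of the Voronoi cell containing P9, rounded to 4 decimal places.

1. box [0,68]×[0,52]: [(0, 0) (68, 0) (68, 52) (0, 52)]
2. ⊥bis P9·P0 via (53.3,19.24): [(0, 5.3167) (68, 23.08) (68, 52) (0, 52)]  |A|=2570.511
3. ⊥bis P9·P1 via (50.355,26.395): [(0, 33.7246) (68, 23.8266) (68, 52) (0, 52)]  |A|=1579.2595
4. ⊥bis P9·P2 via (57.44,22.03): [(0, 33.7246) (60.467, 24.9231) (68, 32.123) (68, 52) (0, 52)]  |A|=1548.0111
5. ⊥bis P9·P3 via (55.845,35.635): [(0, 33.7246) (60.467, 24.9231) (64.5911, 28.8649) (34.7035, 52) (0, 52)]  |A|=1128.9732
6. ⊥bis P9·P4 via (35.28,18.87): [(28.2094, 29.6185) (60.467, 24.9231) (64.5911, 28.8649) (34.7035, 52) (13.4862, 52)]  |A|=720.2828
7. ⊥bis P9·P5 via (40.985,22.37): [(36.8931, 28.3545) (60.467, 24.9231) (64.5911, 28.8649) (34.7035, 52) (20.7254, 52)]  |A|=546.8225
8. ⊥bis P9·P6 via (55.735,20.22): [(36.8931, 28.3545) (60.467, 24.9231) (64.5911, 28.8649) (34.7035, 52) (20.7254, 52)]  |A|=546.8225
9. ⊥bis P9·P7 via (54.56,26.28): [(36.8931, 28.3545) (54.235, 25.8302) (59.3557, 32.9175) (34.7035, 52) (20.7254, 52)]  |A|=503.7411
10. ⊥bis P9·P8 via (52.935,29.85): [(36.8931, 28.3545) (54.235, 25.8302) (54.3564, 25.9982) (48.783, 41.1015) (34.7035, 52) (20.7254, 52)]  |A|=446.7061
11. canonical 6-gon: [(36.8931, 28.3545) (54.235, 25.8302) (54.3564, 25.9982) (48.783, 41.1015) (34.7035, 52) (20.7254, 52)]
12. shoelace: 446.7061

Area of P9's cell: 446.7061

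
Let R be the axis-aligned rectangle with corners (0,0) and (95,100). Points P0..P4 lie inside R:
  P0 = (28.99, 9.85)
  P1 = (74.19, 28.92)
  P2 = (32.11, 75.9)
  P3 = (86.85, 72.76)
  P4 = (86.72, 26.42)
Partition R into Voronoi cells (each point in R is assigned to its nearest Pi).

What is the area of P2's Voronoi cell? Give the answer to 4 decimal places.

1. box [0,95]×[0,100]: [(0, 0) (95, 0) (95, 100) (0, 100)]
2. ⊥bis P2·P0 via (30.55,42.875): [(0, 44.3181) (95, 39.8306) (95, 100) (0, 100)]  |A|=5502.9383
3. ⊥bis P2·P1 via (53.15,52.41): [(0, 44.3181) (41.9058, 42.3386) (95, 89.8951) (95, 100) (0, 100)]  |A|=4173.8721
4. ⊥bis P2·P3 via (59.48,74.33): [(0, 44.3181) (41.9058, 42.3386) (58.4974, 57.1996) (60.9525, 100) (0, 100)]  |A|=3260.8206
5. ⊥bis P2·P4 via (59.415,51.16): [(0, 44.3181) (41.9058, 42.3386) (58.4974, 57.1996) (60.9525, 100) (0, 100)]  |A|=3260.8206
6. canonical 5-gon: [(0, 44.3181) (41.9058, 42.3386) (58.4974, 57.1996) (60.9525, 100) (0, 100)]
7. shoelace: 3260.8206

Area of P2's cell: 3260.8206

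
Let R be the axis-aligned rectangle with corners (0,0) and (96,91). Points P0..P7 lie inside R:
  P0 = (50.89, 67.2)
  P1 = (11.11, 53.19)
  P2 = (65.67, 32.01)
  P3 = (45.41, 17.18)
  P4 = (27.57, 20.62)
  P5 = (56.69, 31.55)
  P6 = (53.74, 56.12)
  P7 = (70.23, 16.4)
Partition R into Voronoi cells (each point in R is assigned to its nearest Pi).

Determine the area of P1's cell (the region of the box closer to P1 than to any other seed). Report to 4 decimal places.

1. box [0,96]×[0,91]: [(0, 0) (96, 0) (96, 91) (0, 91)]
2. ⊥bis P1·P0 via (31,60.195): [(0, 0) (52.1999, 0) (20.1509, 91) (0, 91)]  |A|=3291.9603
3. ⊥bis P1·P2 via (38.39,42.6): [(0, 0) (21.8528, 0) (37.7643, 40.9883) (20.1509, 91) (0, 91)]  |A|=2670.0228
4. ⊥bis P1·P3 via (28.26,35.185): [(0, 8.267) (36.9073, 43.4217) (20.1509, 91) (0, 91)]  |A|=2006.1
5. ⊥bis P1·P4 via (19.34,36.905): [(0, 27.1311) (36.2014, 45.4263) (20.1509, 91) (0, 91)]  |A|=1615.2459
6. ⊥bis P1·P5 via (33.9,42.37): [(0, 27.1311) (35.0826, 44.8609) (35.8392, 46.4545) (20.1509, 91) (0, 91)]  |A|=1614.5683
7. ⊥bis P1·P6 via (32.425,54.655): [(0, 27.1311) (33.1648, 43.8917) (32.2974, 56.5111) (20.1509, 91) (0, 91)]  |A|=1595.4205
8. ⊥bis P1·P7 via (40.67,34.795): [(0, 27.1311) (33.1648, 43.8917) (32.2974, 56.5111) (20.1509, 91) (0, 91)]  |A|=1595.4205
9. canonical 5-gon: [(0, 27.1311) (33.1648, 43.8917) (32.2974, 56.5111) (20.1509, 91) (0, 91)]
10. shoelace: 1595.4205

Area of P1's cell: 1595.4205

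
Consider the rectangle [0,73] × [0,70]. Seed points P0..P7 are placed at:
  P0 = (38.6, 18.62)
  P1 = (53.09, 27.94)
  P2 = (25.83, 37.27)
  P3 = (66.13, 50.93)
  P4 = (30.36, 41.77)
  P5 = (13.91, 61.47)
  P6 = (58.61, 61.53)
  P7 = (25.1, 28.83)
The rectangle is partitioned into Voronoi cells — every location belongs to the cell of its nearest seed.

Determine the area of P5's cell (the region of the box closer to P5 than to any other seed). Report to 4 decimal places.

Area of P5's cell: 727.0100

1. box [0,73]×[0,70]: [(0, 0) (73, 0) (73, 70) (0, 70)]
2. ⊥bis P5·P0 via (26.255,40.045): [(0, 24.917) (73, 66.9793) (73, 70) (0, 70)]  |A|=1755.7866
3. ⊥bis P5·P1 via (33.5,44.705): [(0, 24.917) (32.6804, 43.7473) (55.1473, 70) (0, 70)]  |A|=1460.5487
4. ⊥bis P5·P2 via (19.87,49.37): [(0, 39.5828) (50.3337, 64.3752) (55.1473, 70) (0, 70)]  |A|=920.5998
5. ⊥bis P5·P3 via (40.02,56.2): [(0, 39.5828) (40.7137, 59.6368) (42.8054, 70) (0, 70)]  |A|=840.9984
6. ⊥bis P5·P4 via (22.135,51.62): [(0, 39.5828) (18.8227, 48.8541) (42.5336, 68.6533) (42.8054, 70) (0, 70)]  |A|=752.1198
7. ⊥bis P5·P6 via (36.26,61.5): [(0, 39.5828) (18.8227, 48.8541) (36.2574, 63.4126) (36.2486, 70) (0, 70)]  |A|=727.01
8. ⊥bis P5·P7 via (19.505,45.15): [(0, 39.5828) (18.8227, 48.8541) (36.2574, 63.4126) (36.2486, 70) (0, 70)]  |A|=727.01
9. canonical 5-gon: [(0, 39.5828) (18.8227, 48.8541) (36.2574, 63.4126) (36.2486, 70) (0, 70)]
10. shoelace: 727.01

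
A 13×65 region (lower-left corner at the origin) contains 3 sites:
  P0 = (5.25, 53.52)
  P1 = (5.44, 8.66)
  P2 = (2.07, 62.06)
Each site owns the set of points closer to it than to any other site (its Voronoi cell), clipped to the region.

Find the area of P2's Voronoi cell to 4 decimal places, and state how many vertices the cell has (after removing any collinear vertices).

1. box [0,13]×[0,65]: [(0, 0) (13, 0) (13, 65) (0, 65)]
2. ⊥bis P2·P0 via (3.66,57.79): [(0, 56.4271) (13, 61.2679) (13, 65) (0, 65)]  |A|=79.9823
3. ⊥bis P2·P1 via (3.755,35.36): [(0, 56.4271) (13, 61.2679) (13, 65) (0, 65)]  |A|=79.9823
4. canonical 4-gon: [(0, 56.4271) (13, 61.2679) (13, 65) (0, 65)]
5. shoelace: 79.9823

Area of P2's cell: 79.9823 (4 vertices)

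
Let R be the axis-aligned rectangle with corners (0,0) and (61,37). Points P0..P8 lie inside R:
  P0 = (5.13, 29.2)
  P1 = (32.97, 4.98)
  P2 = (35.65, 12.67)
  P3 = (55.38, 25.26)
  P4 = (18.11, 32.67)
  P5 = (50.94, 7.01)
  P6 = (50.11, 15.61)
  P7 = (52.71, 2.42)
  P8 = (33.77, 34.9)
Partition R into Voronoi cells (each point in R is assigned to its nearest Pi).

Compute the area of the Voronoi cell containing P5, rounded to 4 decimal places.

Area of P5's cell: 125.0188

1. box [0,61]×[0,37]: [(0, 0) (61, 0) (61, 37) (0, 37)]
2. ⊥bis P5·P0 via (28.035,18.105): [(19.2651, 0) (61, 0) (61, 37) (37.1876, 37)]  |A|=1212.6256
3. ⊥bis P5·P1 via (41.955,5.995): [(42.6322, 0) (61, 0) (61, 37) (38.4525, 37)]  |A|=756.9327
4. ⊥bis P5·P2 via (43.295,9.84): [(41.9355, 6.1675) (42.6322, 0) (61, 0) (61, 37) (53.349, 37)]  |A|=527.2842
5. ⊥bis P5·P3 via (53.16,16.135): [(46.2478, 17.8167) (41.9355, 6.1675) (42.6322, 0) (61, 0) (61, 14.2276)]  |A|=285.9267
6. ⊥bis P5·P4 via (34.525,19.84): [(46.2478, 17.8167) (41.9355, 6.1675) (42.6322, 0) (61, 0) (61, 14.2276)]  |A|=285.9267
7. ⊥bis P5·P6 via (50.525,11.31): [(43.5914, 10.6408) (41.9355, 6.1675) (42.6322, 0) (61, 0) (61, 12.321)]  |A|=211.634
8. ⊥bis P5·P7 via (51.825,4.715): [(43.5914, 10.6408) (41.9355, 6.1675) (42.5056, 1.1212) (61, 8.2531) (61, 12.321)]  |A|=125.0188
9. ⊥bis P5·P8 via (42.355,20.955): [(43.5914, 10.6408) (41.9355, 6.1675) (42.5056, 1.1212) (61, 8.2531) (61, 12.321)]  |A|=125.0188
10. canonical 5-gon: [(43.5914, 10.6408) (41.9355, 6.1675) (42.5056, 1.1212) (61, 8.2531) (61, 12.321)]
11. shoelace: 125.0188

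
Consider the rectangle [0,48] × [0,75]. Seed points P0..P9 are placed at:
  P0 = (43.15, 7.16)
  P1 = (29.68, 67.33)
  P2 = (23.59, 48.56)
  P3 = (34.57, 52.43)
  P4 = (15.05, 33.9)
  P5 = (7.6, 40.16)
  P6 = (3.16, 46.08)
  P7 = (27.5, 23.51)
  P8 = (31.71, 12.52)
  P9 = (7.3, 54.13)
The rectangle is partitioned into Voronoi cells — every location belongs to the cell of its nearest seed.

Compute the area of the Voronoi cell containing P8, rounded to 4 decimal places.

Area of P8's cell: 527.5383

1. box [0,48]×[0,75]: [(0, 0) (48, 0) (48, 75) (0, 75)]
2. ⊥bis P8·P0 via (37.43,9.84): [(0, 0) (32.8197, 0) (48, 32.3999) (48, 75) (0, 75)]  |A|=3354.0795
3. ⊥bis P8·P1 via (30.695,39.925): [(0, 38.7881) (0, 0) (32.8197, 0) (48, 32.3999) (48, 40.5659)]  |A|=1658.5772
4. ⊥bis P8·P2 via (27.65,30.54): [(0, 24.3103) (0, 0) (32.8197, 0) (48, 32.3999) (48, 35.125)]  |A|=1180.526
5. ⊥bis P8·P3 via (33.14,32.475): [(35.4907, 32.3065) (0, 24.3103) (0, 0) (32.8197, 0) (47.5513, 31.4423)]  |A|=1157.5129
6. ⊥bis P8·P4 via (23.38,23.21): [(35.4907, 32.3065) (34.876, 32.1681) (0, 4.9915) (0, 0) (32.8197, 0) (47.5513, 31.4423)]  |A|=820.6322
7. ⊥bis P8·P5 via (19.655,26.34): [(35.4907, 32.3065) (34.876, 32.1681) (0, 4.9915) (0, 0) (32.8197, 0) (47.5513, 31.4423)]  |A|=820.6322
8. ⊥bis P8·P6 via (17.435,29.3): [(35.4907, 32.3065) (34.876, 32.1681) (0, 4.9915) (0, 0) (32.8197, 0) (47.5513, 31.4423)]  |A|=820.6322
9. ⊥bis P8·P7 via (29.605,18.015): [(4.2471, 8.301) (0, 4.9915) (0, 0) (32.8197, 0) (43.8098, 23.4565)]  |A|=527.5383
10. ⊥bis P8·P9 via (19.505,33.325): [(4.2471, 8.301) (0, 4.9915) (0, 0) (32.8197, 0) (43.8098, 23.4565)]  |A|=527.5383
11. canonical 5-gon: [(4.2471, 8.301) (0, 4.9915) (0, 0) (32.8197, 0) (43.8098, 23.4565)]
12. shoelace: 527.5383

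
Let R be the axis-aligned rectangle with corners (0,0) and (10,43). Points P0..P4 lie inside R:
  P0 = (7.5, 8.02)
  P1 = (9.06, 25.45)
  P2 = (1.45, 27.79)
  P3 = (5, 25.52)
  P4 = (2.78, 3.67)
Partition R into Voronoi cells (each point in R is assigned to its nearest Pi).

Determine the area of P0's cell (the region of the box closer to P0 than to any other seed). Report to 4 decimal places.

1. box [0,10]×[0,43]: [(0, 0) (10, 0) (10, 43) (0, 43)]
2. ⊥bis P0·P1 via (8.28,16.735): [(0, 17.4761) (0, 0) (10, 0) (10, 16.5811)]  |A|=170.2856
3. ⊥bis P0·P2 via (4.475,17.905): [(2.3779, 17.2632) (0, 16.5356) (0, 0) (10, 0) (10, 16.5811)]  |A|=169.1674
4. ⊥bis P0·P3 via (6.25,16.77): [(6.8813, 16.8602) (0, 15.8771) (0, 0) (10, 0) (10, 16.5811)]  |A|=164.7843
5. ⊥bis P0·P4 via (5.14,5.845): [(6.8813, 16.8602) (0, 15.8771) (0, 11.4222) (10, 0.5716) (10, 16.5811)]  |A|=104.8152
6. canonical 5-gon: [(6.8813, 16.8602) (0, 15.8771) (0, 11.4222) (10, 0.5716) (10, 16.5811)]
7. shoelace: 104.8152

Area of P0's cell: 104.8152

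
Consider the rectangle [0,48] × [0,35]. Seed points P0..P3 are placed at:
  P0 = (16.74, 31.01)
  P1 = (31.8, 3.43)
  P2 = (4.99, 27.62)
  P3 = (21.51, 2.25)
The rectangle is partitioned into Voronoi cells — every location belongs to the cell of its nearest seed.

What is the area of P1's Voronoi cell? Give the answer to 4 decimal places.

1. box [0,48]×[0,35]: [(0, 0) (48, 0) (48, 35) (0, 35)]
2. ⊥bis P1·P0 via (24.27,17.22): [(0, 3.9674) (0, 0) (48, 0) (48, 30.1777)]  |A|=819.4832
3. ⊥bis P1·P2 via (18.395,15.525): [(15.704, 12.5426) (4.3872, 0) (48, 0) (48, 30.1777)]  |A|=760.8178
4. ⊥bis P1·P3 via (26.655,2.84): [(24.9626, 17.5982) (26.9807, 0) (48, 0) (48, 30.1777)]  |A|=532.559
5. canonical 4-gon: [(24.9626, 17.5982) (26.9807, 0) (48, 0) (48, 30.1777)]
6. shoelace: 532.559

Area of P1's cell: 532.5590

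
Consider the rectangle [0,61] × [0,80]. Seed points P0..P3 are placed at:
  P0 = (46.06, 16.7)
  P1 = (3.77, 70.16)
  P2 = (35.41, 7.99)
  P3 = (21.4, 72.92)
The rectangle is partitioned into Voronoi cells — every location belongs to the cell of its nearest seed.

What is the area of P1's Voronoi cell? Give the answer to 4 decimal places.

1. box [0,61]×[0,80]: [(0, 0) (61, 0) (61, 80) (0, 80)]
2. ⊥bis P1·P0 via (24.915,43.43): [(0, 23.7208) (61, 71.9754) (61, 80) (0, 80)]  |A|=1961.2682
3. ⊥bis P1·P2 via (19.59,39.075): [(0, 29.1051) (19.0845, 38.8177) (61, 71.9754) (61, 80) (0, 80)]  |A|=1909.8893
4. ⊥bis P1·P3 via (12.585,71.54): [(0, 29.1051) (17.8093, 38.1688) (11.2606, 80) (0, 80)]  |A|=688.7234
5. canonical 4-gon: [(0, 29.1051) (17.8093, 38.1688) (11.2606, 80) (0, 80)]
6. shoelace: 688.7234

Area of P1's cell: 688.7234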